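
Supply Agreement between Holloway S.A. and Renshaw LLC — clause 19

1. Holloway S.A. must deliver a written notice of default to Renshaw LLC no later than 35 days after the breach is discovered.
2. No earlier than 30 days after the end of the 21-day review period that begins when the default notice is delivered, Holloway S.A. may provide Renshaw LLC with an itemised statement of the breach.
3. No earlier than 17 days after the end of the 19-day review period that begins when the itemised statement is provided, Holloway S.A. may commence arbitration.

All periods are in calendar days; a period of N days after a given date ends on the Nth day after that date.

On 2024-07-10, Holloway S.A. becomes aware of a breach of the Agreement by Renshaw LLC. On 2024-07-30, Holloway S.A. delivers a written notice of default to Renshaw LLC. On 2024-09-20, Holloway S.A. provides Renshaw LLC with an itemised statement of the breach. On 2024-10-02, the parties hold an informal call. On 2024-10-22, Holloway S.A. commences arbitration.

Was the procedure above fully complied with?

No

Step 1: 35 days after 2024-07-10 (when the breach is discovered) is 2024-08-14; completed 2024-07-30, before the deadline.
Step 2: the earliest permitted date is 30 days after 2024-08-20 (end of the 21-day review period, which began when the default notice is delivered on 2024-07-30), i.e. 2024-09-19; done 2024-09-20 — permitted.
Step 3: the earliest permitted date is 17 days after 2024-10-09 (end of the 19-day review period, which began when the itemised statement is provided on 2024-09-20), i.e. 2024-10-26; 2024-10-22 is 4 days before the earliest permitted date.
No need to go further; step 3 was not satisfied.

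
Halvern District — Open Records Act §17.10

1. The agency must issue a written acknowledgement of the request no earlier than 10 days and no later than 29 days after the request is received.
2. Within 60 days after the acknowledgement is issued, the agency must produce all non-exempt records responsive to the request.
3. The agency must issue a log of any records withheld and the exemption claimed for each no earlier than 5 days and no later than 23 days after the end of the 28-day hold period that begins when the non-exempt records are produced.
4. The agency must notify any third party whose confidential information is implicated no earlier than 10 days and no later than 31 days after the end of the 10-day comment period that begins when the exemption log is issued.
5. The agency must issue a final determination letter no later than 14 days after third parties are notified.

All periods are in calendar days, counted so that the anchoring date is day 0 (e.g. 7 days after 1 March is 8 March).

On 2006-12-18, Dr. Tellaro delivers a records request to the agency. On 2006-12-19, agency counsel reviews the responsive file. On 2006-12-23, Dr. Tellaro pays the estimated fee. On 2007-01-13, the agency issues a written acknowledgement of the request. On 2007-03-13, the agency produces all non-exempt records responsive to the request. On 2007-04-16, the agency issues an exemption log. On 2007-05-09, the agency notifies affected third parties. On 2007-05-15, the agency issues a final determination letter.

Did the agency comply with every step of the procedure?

Yes

Step 1: the window is 10–29 days after 2006-12-18 (when the request is received), so 2006-12-28 through 2007-01-16; done 2007-01-13, which is between those dates.
Step 2: 60 days after 2007-01-13 (when the acknowledgement is issued) is 2007-03-14; completed 2007-03-13, before the deadline.
Step 3: the window is 5–23 days after 2007-04-10 (end of the 28-day hold period, which began when the non-exempt records are produced on 2007-03-13), so 2007-04-15 through 2007-05-03; done 2007-04-16, which is between those dates.
Step 4: the window is 10–31 days after 2007-04-26 (end of the 10-day comment period, which began when the exemption log is issued on 2007-04-16), so 2007-05-06 through 2007-05-27; done 2007-05-09, which is between those dates.
Step 5: 14 days after 2007-05-09 (when third parties are notified) is 2007-05-23; 2007-05-15 is within that limit.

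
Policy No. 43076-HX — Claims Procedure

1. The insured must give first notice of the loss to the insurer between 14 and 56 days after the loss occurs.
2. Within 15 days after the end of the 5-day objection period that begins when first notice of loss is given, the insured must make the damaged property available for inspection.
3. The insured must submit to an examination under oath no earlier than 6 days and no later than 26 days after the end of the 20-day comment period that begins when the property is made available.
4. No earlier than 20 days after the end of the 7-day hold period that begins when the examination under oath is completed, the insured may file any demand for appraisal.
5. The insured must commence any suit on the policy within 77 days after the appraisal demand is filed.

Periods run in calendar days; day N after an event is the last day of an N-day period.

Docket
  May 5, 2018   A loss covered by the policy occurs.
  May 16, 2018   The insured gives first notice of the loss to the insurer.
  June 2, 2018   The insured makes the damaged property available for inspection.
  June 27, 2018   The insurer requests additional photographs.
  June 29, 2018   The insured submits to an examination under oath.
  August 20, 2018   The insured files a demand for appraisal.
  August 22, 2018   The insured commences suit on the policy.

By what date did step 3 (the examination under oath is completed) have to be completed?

The property is made available on June 2, 2018; the 20-day comment period therefore ends June 22, 2018, and step 3 runs from that date. The window is 6–26 days after June 22, 2018; it closes on July 18, 2018.

July 18, 2018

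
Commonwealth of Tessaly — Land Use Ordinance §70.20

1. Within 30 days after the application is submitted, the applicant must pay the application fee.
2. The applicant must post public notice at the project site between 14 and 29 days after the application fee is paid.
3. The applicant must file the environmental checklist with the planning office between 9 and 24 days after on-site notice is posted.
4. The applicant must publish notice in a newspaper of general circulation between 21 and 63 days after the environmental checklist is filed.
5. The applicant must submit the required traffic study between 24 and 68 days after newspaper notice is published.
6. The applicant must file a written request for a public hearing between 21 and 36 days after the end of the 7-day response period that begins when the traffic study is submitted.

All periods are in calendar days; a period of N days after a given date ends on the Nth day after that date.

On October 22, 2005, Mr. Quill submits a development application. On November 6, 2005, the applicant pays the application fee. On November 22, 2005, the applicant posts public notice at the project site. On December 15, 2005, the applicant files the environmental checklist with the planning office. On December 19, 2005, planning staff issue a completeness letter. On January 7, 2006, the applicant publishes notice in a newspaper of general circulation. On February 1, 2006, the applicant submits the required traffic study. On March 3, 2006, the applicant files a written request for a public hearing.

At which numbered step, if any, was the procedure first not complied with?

Step 1: 30 days after October 22, 2005 (when the application is submitted) is November 21, 2005; done November 6, 2005 — timely.
Step 2: the window is 14–29 days after November 6, 2005 (when the application fee is paid), so November 20, 2005 through December 5, 2005; done November 22, 2005, which is between those dates.
Step 3: the window is 9–24 days after November 22, 2005 (when on-site notice is posted), so December 1, 2005 through December 16, 2005; done December 15, 2005, which is between those dates.
Step 4: the window is 21–63 days after December 15, 2005 (when the environmental checklist is filed), so January 5, 2006 through February 16, 2006; done January 7, 2006, which is between those dates.
Step 5: the window is 24–68 days after January 7, 2006 (when newspaper notice is published), so January 31, 2006 through March 16, 2006; done February 1, 2006 — within the window.
Step 6: the window is 21–36 days after February 8, 2006 (end of the 7-day response period, which began when the traffic study is submitted on February 1, 2006), so March 1, 2006 through March 16, 2006; March 3, 2006 falls inside that range.

None — every step was satisfied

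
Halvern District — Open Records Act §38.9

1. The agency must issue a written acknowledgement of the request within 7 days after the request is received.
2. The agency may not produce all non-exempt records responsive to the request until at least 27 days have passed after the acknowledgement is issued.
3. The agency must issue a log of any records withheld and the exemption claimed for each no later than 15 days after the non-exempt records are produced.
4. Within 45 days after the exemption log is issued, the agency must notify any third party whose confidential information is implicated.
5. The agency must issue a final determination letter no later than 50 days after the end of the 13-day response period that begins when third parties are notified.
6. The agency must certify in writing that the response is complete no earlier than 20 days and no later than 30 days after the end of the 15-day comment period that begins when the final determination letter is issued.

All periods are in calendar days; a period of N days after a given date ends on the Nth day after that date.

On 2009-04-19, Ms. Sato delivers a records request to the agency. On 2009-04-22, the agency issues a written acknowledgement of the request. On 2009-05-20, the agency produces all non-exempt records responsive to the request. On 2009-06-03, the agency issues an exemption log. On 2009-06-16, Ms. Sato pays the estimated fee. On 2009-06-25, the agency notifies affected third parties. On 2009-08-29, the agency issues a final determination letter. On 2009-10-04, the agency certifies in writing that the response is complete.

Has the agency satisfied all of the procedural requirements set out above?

Step 1: 7 days after 2009-04-19 (when the request is received) is 2009-04-26; completed 2009-04-22, before the deadline.
Step 2: the earliest permitted date is 27 days after 2009-04-22 (when the acknowledgement is issued), i.e. 2009-05-19; done 2009-05-20, after the minimum wait.
Step 3: 15 days after 2009-05-20 (when the non-exempt records are produced) is 2009-06-04; completed 2009-06-03, before the deadline.
Step 4: 45 days after 2009-06-03 (when the exemption log is issued) is 2009-07-18; completed 2009-06-25, before the deadline.
Step 5: 50 days after 2009-07-08 (end of the 13-day response period, which began when third parties are notified on 2009-06-25) is 2009-08-27; not done until 2009-08-29, 2 days after the deadline.

No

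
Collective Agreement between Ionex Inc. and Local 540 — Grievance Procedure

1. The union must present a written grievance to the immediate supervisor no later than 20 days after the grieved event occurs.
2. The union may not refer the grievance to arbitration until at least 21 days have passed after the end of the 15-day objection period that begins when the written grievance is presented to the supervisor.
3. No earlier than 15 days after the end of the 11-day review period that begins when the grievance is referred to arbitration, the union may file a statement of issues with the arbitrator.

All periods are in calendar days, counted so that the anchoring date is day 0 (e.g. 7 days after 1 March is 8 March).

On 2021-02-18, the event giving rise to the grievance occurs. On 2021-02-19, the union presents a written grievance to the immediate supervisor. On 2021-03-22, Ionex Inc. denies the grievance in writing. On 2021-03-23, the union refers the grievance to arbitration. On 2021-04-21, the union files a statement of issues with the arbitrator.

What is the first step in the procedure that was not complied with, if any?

Step 2

Step 1 — counting 20 days from 2021-02-18 (when the grieved event occurs) gives a deadline of 2021-03-10; 2021-02-19 is within that limit.
Step 2 — must wait 21 days from 2021-03-06 (end of the 15-day objection period, which began when the written grievance is presented to the supervisor on 2021-02-19), so not before 2021-03-27; acted on 2021-03-23, 4 days prematurely.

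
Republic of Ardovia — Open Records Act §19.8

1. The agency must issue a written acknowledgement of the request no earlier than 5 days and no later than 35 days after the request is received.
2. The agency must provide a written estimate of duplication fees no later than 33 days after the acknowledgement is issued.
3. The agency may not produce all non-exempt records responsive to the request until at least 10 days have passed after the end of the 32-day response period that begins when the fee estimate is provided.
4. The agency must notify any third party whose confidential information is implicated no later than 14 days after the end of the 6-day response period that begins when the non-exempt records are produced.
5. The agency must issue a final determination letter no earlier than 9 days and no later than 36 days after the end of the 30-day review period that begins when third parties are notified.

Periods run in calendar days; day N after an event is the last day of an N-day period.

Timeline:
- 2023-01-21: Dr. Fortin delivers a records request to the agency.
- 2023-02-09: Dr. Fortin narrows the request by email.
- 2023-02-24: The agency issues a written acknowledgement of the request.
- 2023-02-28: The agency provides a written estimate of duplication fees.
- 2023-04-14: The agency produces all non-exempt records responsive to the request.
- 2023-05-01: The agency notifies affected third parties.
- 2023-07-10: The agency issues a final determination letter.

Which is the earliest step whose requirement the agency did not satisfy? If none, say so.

Step 1: the window is 5–35 days after 2023-01-21 (when the request is received), so 2023-01-26 through 2023-02-25; done 2023-02-24, which is between those dates.
Step 2: 33 days after 2023-02-24 (when the acknowledgement is issued) is 2023-03-29; done 2023-02-28 — timely.
Step 3: the earliest permitted date is 10 days after 2023-04-01 (end of the 32-day response period, which began when the fee estimate is provided on 2023-02-28), i.e. 2023-04-11; done 2023-04-14, after the minimum wait.
Step 4: 14 days after 2023-04-20 (end of the 6-day response period, which began when the non-exempt records are produced on 2023-04-14) is 2023-05-04; 2023-05-01 is within that limit.
Step 5: the window is 9–36 days after 2023-05-31 (end of the 30-day review period, which began when third parties are notified on 2023-05-01), so 2023-06-09 through 2023-07-06; 2023-07-10 is 4 days past the end of the window.

Step 5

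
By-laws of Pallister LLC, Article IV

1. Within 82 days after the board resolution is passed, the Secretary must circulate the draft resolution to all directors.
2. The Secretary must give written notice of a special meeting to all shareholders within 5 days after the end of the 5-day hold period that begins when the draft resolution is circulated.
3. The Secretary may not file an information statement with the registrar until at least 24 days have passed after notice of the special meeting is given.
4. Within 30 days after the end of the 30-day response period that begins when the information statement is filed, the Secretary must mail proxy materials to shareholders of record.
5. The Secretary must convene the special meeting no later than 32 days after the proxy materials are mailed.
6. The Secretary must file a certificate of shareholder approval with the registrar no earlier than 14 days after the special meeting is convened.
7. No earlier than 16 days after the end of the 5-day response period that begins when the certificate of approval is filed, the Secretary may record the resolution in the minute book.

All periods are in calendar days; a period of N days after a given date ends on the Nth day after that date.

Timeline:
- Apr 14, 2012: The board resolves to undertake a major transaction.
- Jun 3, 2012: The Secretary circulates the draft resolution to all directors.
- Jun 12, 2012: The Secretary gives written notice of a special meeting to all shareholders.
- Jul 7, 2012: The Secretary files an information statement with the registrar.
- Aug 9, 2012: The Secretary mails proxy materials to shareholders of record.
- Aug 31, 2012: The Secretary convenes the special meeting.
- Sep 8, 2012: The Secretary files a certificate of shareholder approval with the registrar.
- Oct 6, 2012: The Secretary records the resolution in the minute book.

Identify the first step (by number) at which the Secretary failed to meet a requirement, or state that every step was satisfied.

Step 6

Step 1: 82 days after Apr 14, 2012 (when the board resolution is passed) is Jul 5, 2012; done Jun 3, 2012 — timely.
Step 2: 5 days after Jun 8, 2012 (end of the 5-day hold period, which began when the draft resolution is circulated on Jun 3, 2012) is Jun 13, 2012; Jun 12, 2012 is within that limit.
Step 3: the earliest permitted date is 24 days after Jun 12, 2012 (when notice of the special meeting is given), i.e. Jul 6, 2012; done Jul 7, 2012, after the minimum wait.
Step 4: 30 days after Aug 6, 2012 (end of the 30-day response period, which began when the information statement is filed on Jul 7, 2012) is Sep 5, 2012; Aug 9, 2012 is within that limit.
Step 5: 32 days after Aug 9, 2012 (when the proxy materials are mailed) is Sep 10, 2012; done Aug 31, 2012 — timely.
Step 6: the earliest permitted date is 14 days after Aug 31, 2012 (when the special meeting is convened), i.e. Sep 14, 2012; done Sep 8, 2012 — 6 days too early.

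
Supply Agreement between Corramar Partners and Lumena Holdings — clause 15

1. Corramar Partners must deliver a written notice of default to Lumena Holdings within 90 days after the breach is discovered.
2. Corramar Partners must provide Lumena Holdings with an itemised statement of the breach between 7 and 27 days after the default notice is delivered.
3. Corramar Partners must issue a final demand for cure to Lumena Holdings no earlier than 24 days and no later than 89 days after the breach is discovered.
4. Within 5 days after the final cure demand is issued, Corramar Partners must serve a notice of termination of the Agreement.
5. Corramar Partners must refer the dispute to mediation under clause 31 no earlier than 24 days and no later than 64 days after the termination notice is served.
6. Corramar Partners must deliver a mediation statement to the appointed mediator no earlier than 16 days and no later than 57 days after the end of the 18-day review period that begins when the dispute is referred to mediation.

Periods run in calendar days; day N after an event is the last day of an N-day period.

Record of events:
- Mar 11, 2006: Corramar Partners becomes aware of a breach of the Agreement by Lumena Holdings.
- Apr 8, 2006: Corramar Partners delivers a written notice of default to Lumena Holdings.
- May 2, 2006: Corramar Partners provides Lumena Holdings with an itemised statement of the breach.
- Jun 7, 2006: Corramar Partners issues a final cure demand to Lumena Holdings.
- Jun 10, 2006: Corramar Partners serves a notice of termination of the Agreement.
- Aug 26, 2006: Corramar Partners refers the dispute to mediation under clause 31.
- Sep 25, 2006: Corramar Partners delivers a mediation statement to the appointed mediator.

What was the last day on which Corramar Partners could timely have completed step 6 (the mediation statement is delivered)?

The dispute is referred to mediation on Aug 26, 2006; the 18-day review period therefore ends Sep 13, 2006, and step 6 runs from that date. The window is 16–57 days after Sep 13, 2006; it closes on Nov 9, 2006.

Nov 9, 2006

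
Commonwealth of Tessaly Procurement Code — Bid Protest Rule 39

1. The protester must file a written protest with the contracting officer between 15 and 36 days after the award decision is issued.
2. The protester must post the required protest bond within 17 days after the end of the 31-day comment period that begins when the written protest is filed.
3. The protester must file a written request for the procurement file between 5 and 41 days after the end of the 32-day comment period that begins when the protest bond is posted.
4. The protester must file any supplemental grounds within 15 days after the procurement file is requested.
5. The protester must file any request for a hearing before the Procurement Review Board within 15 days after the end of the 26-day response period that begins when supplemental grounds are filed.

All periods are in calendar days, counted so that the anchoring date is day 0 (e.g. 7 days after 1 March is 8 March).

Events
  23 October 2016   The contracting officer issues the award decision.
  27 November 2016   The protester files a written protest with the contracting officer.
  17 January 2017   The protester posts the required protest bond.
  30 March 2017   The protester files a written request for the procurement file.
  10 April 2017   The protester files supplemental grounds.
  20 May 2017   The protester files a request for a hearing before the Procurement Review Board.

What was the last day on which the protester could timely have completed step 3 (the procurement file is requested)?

31 March 2017

The protest bond is posted on 17 January 2017; the 32-day comment period therefore ends 18 February 2017, and step 3 runs from that date. The window is 5–41 days after 18 February 2017; it closes on 31 March 2017.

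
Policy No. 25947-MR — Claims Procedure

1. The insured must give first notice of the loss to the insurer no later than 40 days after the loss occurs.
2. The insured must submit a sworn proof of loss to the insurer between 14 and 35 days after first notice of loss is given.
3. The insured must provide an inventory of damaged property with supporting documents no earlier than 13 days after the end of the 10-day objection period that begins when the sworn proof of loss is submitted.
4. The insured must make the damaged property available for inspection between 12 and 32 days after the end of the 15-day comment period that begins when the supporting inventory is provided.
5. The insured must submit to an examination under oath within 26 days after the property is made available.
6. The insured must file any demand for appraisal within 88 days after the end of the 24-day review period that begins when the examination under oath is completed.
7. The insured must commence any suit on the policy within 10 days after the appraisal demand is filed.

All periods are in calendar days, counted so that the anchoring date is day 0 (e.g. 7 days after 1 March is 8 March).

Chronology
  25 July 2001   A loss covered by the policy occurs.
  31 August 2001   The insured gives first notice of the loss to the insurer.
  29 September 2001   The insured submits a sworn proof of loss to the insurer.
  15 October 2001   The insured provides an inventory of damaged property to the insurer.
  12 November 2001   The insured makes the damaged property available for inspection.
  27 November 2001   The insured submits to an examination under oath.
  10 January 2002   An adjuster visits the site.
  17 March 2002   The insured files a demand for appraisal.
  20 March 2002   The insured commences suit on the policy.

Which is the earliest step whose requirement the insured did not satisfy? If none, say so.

Step 3

Step 1 — counting 40 days from 25 July 2001 (when the loss occurs) gives a deadline of 3 September 2001; done 31 August 2001 — timely.
Step 2 — 14 and 35 days from 31 August 2001 (when first notice of loss is given) are 14 September 2001 and 5 October 2001 respectively; done 29 September 2001, which is between those dates.
Step 3 — must wait 13 days from 9 October 2001 (end of the 10-day objection period, which began when the sworn proof of loss is submitted on 29 September 2001), so not before 22 October 2001; acted on 15 October 2001, 7 days prematurely.
The analysis stops there.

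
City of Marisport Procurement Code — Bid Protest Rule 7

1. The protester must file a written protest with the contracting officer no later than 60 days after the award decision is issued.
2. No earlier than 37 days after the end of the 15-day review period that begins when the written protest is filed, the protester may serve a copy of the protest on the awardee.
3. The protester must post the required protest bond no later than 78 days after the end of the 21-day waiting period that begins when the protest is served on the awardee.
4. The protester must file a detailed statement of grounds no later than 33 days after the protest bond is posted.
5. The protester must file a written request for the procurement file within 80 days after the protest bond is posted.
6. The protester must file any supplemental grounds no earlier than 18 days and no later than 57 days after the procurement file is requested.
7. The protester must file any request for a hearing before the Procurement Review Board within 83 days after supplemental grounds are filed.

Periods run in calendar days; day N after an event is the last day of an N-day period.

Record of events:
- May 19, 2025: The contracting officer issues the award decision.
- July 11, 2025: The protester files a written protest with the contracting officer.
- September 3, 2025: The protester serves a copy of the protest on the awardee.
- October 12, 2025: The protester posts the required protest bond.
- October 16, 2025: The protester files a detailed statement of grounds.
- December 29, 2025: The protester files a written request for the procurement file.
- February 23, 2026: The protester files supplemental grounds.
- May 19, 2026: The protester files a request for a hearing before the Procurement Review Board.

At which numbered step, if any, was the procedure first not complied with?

Step 7

(1) due by May 19, 2025 + 60 days = July 18, 2025; July 11, 2025 is within that limit.
(2) permitted from July 26, 2025 + 37 days = September 1, 2025 onward; done September 3, 2025, after the minimum wait.
(3) due by September 24, 2025 + 78 days = December 11, 2025; done October 12, 2025 — timely.
(4) due by October 12, 2025 + 33 days = November 14, 2025; completed October 16, 2025, before the deadline.
(5) due by October 12, 2025 + 80 days = December 31, 2025; completed December 29, 2025, before the deadline.
(6) the permitted window runs from December 29, 2025 + 18 = January 16, 2026 to December 29, 2025 + 57 = February 24, 2026; February 23, 2026 falls inside that range.
(7) due by February 23, 2026 + 83 days = May 17, 2026; May 19, 2026 misses that deadline by 2 days.
The analysis stops there.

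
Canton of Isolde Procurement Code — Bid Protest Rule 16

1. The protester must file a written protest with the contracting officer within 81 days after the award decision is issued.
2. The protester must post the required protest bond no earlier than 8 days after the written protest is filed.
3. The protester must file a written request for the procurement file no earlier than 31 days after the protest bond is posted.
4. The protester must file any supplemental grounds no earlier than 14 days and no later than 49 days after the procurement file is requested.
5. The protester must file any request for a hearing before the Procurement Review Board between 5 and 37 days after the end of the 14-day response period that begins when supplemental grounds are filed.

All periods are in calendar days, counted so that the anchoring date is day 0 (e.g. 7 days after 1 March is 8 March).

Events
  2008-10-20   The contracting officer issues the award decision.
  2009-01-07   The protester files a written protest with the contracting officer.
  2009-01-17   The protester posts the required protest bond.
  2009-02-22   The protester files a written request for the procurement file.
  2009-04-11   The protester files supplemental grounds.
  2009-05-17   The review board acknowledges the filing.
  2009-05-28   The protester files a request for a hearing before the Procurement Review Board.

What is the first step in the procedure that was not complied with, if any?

None — every step was satisfied

Step 1 — counting 81 days from 2008-10-20 (when the award decision is issued) gives a deadline of 2009-01-09; completed 2009-01-07, before the deadline.
Step 2 — must wait 8 days from 2009-01-07 (when the written protest is filed), so not before 2009-01-15; 2009-01-17 is on or after that date.
Step 3 — must wait 31 days from 2009-01-17 (when the protest bond is posted), so not before 2009-02-17; done 2009-02-22, after the minimum wait.
Step 4 — 14 and 49 days from 2009-02-22 (when the procurement file is requested) are 2009-03-08 and 2009-04-12 respectively; done 2009-04-11 — within the window.
Step 5 — 5 and 37 days from 2009-04-25 (end of the 14-day response period, which began when supplemental grounds are filed on 2009-04-11) are 2009-04-30 and 2009-06-01 respectively; 2009-05-28 falls inside that range.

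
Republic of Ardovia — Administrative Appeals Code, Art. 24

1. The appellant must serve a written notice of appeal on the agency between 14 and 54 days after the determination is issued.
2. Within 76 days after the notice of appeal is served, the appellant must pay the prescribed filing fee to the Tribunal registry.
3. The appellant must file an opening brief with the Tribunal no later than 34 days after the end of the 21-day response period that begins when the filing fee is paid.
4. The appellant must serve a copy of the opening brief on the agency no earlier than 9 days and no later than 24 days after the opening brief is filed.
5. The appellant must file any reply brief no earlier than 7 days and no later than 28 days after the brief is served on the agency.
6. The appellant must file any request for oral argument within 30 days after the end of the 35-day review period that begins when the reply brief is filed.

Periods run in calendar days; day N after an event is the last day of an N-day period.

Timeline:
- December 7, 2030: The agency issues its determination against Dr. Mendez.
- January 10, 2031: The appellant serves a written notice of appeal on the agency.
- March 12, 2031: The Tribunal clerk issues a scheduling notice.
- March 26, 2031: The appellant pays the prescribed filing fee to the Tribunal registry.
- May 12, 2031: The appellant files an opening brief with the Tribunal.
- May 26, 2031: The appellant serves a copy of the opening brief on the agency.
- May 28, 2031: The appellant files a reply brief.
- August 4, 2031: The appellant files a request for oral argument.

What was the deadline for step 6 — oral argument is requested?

The reply brief is filed on May 28, 2031; the 35-day review period therefore ends July 2, 2031, and step 6 runs from that date. 30 days after July 2, 2031 is August 1, 2031.

August 1, 2031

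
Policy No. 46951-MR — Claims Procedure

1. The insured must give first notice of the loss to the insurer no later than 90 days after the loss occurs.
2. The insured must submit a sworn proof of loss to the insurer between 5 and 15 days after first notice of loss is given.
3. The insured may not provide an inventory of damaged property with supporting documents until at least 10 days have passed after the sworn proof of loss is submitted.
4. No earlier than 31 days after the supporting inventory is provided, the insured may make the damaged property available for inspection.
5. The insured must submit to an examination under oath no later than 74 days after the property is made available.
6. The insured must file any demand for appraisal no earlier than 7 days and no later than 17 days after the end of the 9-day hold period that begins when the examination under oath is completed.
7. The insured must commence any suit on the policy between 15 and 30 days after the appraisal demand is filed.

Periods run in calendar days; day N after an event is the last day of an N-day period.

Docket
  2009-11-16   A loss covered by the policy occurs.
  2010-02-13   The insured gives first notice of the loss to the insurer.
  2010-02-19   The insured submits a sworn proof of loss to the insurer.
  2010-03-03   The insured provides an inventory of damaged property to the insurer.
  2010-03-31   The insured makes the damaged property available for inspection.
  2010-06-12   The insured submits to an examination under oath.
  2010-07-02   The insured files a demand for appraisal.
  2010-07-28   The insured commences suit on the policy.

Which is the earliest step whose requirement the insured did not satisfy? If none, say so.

Step 4

Step 1: 90 days after 2009-11-16 (when the loss occurs) is 2010-02-14; done 2010-02-13 — timely.
Step 2: the window is 5–15 days after 2010-02-13 (when first notice of loss is given), so 2010-02-18 through 2010-02-28; done 2010-02-19 — within the window.
Step 3: the earliest permitted date is 10 days after 2010-02-19 (when the sworn proof of loss is submitted), i.e. 2010-03-01; done 2010-03-03 — permitted.
Step 4: the earliest permitted date is 31 days after 2010-03-03 (when the supporting inventory is provided), i.e. 2010-04-03; 2010-03-31 is 3 days before the earliest permitted date.
No need to go further; step 4 was not satisfied.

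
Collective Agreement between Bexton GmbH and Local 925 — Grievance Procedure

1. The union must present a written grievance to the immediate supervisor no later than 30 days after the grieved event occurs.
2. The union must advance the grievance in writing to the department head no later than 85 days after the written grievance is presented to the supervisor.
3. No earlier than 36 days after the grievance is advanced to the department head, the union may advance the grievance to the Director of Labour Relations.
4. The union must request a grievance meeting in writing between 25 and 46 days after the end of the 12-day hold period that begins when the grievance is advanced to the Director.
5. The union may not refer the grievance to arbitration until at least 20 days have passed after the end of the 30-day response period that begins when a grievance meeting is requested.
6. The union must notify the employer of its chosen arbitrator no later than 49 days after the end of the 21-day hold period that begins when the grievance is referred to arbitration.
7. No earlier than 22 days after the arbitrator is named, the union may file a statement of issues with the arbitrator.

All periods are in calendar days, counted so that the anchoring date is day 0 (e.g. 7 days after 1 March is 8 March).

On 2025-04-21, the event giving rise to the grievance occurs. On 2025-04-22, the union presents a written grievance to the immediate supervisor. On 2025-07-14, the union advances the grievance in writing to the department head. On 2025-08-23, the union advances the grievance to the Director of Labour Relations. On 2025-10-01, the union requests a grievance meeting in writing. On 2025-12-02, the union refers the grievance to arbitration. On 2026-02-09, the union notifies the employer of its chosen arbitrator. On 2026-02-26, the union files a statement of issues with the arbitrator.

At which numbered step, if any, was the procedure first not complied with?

Step 7

(1) due by 2025-04-21 + 30 days = 2025-05-21; done 2025-04-22 — timely.
(2) due by 2025-04-22 + 85 days = 2025-07-16; completed 2025-07-14, before the deadline.
(3) permitted from 2025-07-14 + 36 days = 2025-08-19 onward; done 2025-08-23 — permitted.
(4) the permitted window runs from 2025-09-04 + 25 = 2025-09-29 to 2025-09-04 + 46 = 2025-10-20; done 2025-10-01 — within the window.
(5) permitted from 2025-10-31 + 20 days = 2025-11-20 onward; done 2025-12-02, after the minimum wait.
(6) due by 2025-12-23 + 49 days = 2026-02-10; completed 2026-02-09, before the deadline.
(7) permitted from 2026-02-09 + 22 days = 2026-03-03 onward; acted on 2026-02-26, 5 days prematurely.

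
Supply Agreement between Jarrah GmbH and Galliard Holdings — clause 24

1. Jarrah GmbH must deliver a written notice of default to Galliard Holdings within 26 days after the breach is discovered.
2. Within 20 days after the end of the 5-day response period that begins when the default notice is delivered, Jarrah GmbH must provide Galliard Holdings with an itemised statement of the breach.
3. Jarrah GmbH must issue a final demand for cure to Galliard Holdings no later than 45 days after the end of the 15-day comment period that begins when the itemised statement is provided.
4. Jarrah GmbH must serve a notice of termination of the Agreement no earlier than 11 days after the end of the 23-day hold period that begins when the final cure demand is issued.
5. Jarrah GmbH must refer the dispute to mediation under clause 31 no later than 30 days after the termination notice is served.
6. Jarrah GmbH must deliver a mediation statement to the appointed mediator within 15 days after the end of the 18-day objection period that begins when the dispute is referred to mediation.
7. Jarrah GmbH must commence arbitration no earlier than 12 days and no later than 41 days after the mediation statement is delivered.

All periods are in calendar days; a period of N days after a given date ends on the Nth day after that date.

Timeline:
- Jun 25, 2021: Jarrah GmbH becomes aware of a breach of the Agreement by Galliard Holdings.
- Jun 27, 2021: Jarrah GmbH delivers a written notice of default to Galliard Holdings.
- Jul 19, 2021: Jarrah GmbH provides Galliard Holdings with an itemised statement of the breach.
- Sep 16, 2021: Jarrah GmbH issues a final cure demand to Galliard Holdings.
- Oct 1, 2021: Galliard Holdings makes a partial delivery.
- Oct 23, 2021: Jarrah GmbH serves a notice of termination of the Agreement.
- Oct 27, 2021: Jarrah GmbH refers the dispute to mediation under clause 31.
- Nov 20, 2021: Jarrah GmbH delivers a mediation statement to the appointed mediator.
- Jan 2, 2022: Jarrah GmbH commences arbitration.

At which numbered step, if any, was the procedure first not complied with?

Step 7

Step 1: 26 days after Jun 25, 2021 (when the breach is discovered) is Jul 21, 2021; done Jun 27, 2021 — timely.
Step 2: 20 days after Jul 2, 2021 (end of the 5-day response period, which began when the default notice is delivered on Jun 27, 2021) is Jul 22, 2021; completed Jul 19, 2021, before the deadline.
Step 3: 45 days after Aug 3, 2021 (end of the 15-day comment period, which began when the itemised statement is provided on Jul 19, 2021) is Sep 17, 2021; done Sep 16, 2021 — timely.
Step 4: the earliest permitted date is 11 days after Oct 9, 2021 (end of the 23-day hold period, which began when the final cure demand is issued on Sep 16, 2021), i.e. Oct 20, 2021; done Oct 23, 2021 — permitted.
Step 5: 30 days after Oct 23, 2021 (when the termination notice is served) is Nov 22, 2021; done Oct 27, 2021 — timely.
Step 6: 15 days after Nov 14, 2021 (end of the 18-day objection period, which began when the dispute is referred to mediation on Oct 27, 2021) is Nov 29, 2021; done Nov 20, 2021 — timely.
Step 7: the window is 12–41 days after Nov 20, 2021 (when the mediation statement is delivered), so Dec 2, 2021 through Dec 31, 2021; Jan 2, 2022 is 2 days past the end of the window.
The procedure was therefore not followed at step 7.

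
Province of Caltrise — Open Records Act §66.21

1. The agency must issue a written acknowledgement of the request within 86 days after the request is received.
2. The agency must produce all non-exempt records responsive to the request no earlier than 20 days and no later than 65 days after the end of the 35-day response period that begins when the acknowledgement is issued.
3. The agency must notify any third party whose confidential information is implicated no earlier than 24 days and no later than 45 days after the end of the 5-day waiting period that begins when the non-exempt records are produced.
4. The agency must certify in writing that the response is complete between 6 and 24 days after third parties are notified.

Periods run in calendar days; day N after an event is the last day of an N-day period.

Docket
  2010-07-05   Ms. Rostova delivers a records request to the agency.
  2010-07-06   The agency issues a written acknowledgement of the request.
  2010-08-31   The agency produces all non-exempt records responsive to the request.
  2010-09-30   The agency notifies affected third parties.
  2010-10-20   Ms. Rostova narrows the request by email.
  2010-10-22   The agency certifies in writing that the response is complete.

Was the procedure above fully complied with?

Step 1 — counting 86 days from 2010-07-05 (when the request is received) gives a deadline of 2010-09-29; completed 2010-07-06, before the deadline.
Step 2 — 20 and 65 days from 2010-08-10 (end of the 35-day response period, which began when the acknowledgement is issued on 2010-07-06) are 2010-08-30 and 2010-10-14 respectively; done 2010-08-31, which is between those dates.
Step 3 — 24 and 45 days from 2010-09-05 (end of the 5-day waiting period, which began when the non-exempt records are produced on 2010-08-31) are 2010-09-29 and 2010-10-20 respectively; done 2010-09-30 — within the window.
Step 4 — 6 and 24 days from 2010-09-30 (when third parties are notified) are 2010-10-06 and 2010-10-24 respectively; 2010-10-22 falls inside that range.

Yes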